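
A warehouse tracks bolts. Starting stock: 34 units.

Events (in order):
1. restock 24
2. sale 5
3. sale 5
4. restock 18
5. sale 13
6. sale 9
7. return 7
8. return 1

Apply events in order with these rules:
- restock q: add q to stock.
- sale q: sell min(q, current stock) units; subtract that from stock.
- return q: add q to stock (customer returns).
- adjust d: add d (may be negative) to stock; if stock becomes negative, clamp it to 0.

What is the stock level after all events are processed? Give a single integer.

Processing events:
Start: stock = 34
  Event 1 (restock 24): 34 + 24 = 58
  Event 2 (sale 5): sell min(5,58)=5. stock: 58 - 5 = 53. total_sold = 5
  Event 3 (sale 5): sell min(5,53)=5. stock: 53 - 5 = 48. total_sold = 10
  Event 4 (restock 18): 48 + 18 = 66
  Event 5 (sale 13): sell min(13,66)=13. stock: 66 - 13 = 53. total_sold = 23
  Event 6 (sale 9): sell min(9,53)=9. stock: 53 - 9 = 44. total_sold = 32
  Event 7 (return 7): 44 + 7 = 51
  Event 8 (return 1): 51 + 1 = 52
Final: stock = 52, total_sold = 32

Answer: 52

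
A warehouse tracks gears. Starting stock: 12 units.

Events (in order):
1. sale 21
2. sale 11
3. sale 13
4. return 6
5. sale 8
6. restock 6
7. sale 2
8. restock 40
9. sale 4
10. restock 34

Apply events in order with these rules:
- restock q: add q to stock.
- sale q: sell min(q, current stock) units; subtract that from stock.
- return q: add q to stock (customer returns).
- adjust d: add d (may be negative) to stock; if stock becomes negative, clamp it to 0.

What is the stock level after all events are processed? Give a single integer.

Processing events:
Start: stock = 12
  Event 1 (sale 21): sell min(21,12)=12. stock: 12 - 12 = 0. total_sold = 12
  Event 2 (sale 11): sell min(11,0)=0. stock: 0 - 0 = 0. total_sold = 12
  Event 3 (sale 13): sell min(13,0)=0. stock: 0 - 0 = 0. total_sold = 12
  Event 4 (return 6): 0 + 6 = 6
  Event 5 (sale 8): sell min(8,6)=6. stock: 6 - 6 = 0. total_sold = 18
  Event 6 (restock 6): 0 + 6 = 6
  Event 7 (sale 2): sell min(2,6)=2. stock: 6 - 2 = 4. total_sold = 20
  Event 8 (restock 40): 4 + 40 = 44
  Event 9 (sale 4): sell min(4,44)=4. stock: 44 - 4 = 40. total_sold = 24
  Event 10 (restock 34): 40 + 34 = 74
Final: stock = 74, total_sold = 24

Answer: 74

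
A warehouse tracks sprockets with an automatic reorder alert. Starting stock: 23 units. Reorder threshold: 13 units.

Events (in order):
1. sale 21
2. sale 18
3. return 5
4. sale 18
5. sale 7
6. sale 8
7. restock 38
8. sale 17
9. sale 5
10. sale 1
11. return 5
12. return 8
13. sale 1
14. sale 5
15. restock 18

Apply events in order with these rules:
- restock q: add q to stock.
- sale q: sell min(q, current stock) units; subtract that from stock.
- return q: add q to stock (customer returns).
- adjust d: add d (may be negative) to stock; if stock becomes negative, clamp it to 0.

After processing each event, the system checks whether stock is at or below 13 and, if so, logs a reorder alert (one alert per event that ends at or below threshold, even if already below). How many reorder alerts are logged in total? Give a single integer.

Answer: 6

Derivation:
Processing events:
Start: stock = 23
  Event 1 (sale 21): sell min(21,23)=21. stock: 23 - 21 = 2. total_sold = 21
  Event 2 (sale 18): sell min(18,2)=2. stock: 2 - 2 = 0. total_sold = 23
  Event 3 (return 5): 0 + 5 = 5
  Event 4 (sale 18): sell min(18,5)=5. stock: 5 - 5 = 0. total_sold = 28
  Event 5 (sale 7): sell min(7,0)=0. stock: 0 - 0 = 0. total_sold = 28
  Event 6 (sale 8): sell min(8,0)=0. stock: 0 - 0 = 0. total_sold = 28
  Event 7 (restock 38): 0 + 38 = 38
  Event 8 (sale 17): sell min(17,38)=17. stock: 38 - 17 = 21. total_sold = 45
  Event 9 (sale 5): sell min(5,21)=5. stock: 21 - 5 = 16. total_sold = 50
  Event 10 (sale 1): sell min(1,16)=1. stock: 16 - 1 = 15. total_sold = 51
  Event 11 (return 5): 15 + 5 = 20
  Event 12 (return 8): 20 + 8 = 28
  Event 13 (sale 1): sell min(1,28)=1. stock: 28 - 1 = 27. total_sold = 52
  Event 14 (sale 5): sell min(5,27)=5. stock: 27 - 5 = 22. total_sold = 57
  Event 15 (restock 18): 22 + 18 = 40
Final: stock = 40, total_sold = 57

Checking against threshold 13:
  After event 1: stock=2 <= 13 -> ALERT
  After event 2: stock=0 <= 13 -> ALERT
  After event 3: stock=5 <= 13 -> ALERT
  After event 4: stock=0 <= 13 -> ALERT
  After event 5: stock=0 <= 13 -> ALERT
  After event 6: stock=0 <= 13 -> ALERT
  After event 7: stock=38 > 13
  After event 8: stock=21 > 13
  After event 9: stock=16 > 13
  After event 10: stock=15 > 13
  After event 11: stock=20 > 13
  After event 12: stock=28 > 13
  After event 13: stock=27 > 13
  After event 14: stock=22 > 13
  After event 15: stock=40 > 13
Alert events: [1, 2, 3, 4, 5, 6]. Count = 6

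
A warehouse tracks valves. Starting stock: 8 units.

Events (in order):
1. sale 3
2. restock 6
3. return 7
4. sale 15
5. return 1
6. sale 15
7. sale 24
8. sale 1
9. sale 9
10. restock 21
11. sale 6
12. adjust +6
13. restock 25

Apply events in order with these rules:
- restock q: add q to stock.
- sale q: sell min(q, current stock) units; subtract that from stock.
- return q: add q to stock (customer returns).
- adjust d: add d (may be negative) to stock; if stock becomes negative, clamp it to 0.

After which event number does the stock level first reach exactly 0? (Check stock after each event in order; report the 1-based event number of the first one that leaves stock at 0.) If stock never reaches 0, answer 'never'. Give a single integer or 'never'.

Processing events:
Start: stock = 8
  Event 1 (sale 3): sell min(3,8)=3. stock: 8 - 3 = 5. total_sold = 3
  Event 2 (restock 6): 5 + 6 = 11
  Event 3 (return 7): 11 + 7 = 18
  Event 4 (sale 15): sell min(15,18)=15. stock: 18 - 15 = 3. total_sold = 18
  Event 5 (return 1): 3 + 1 = 4
  Event 6 (sale 15): sell min(15,4)=4. stock: 4 - 4 = 0. total_sold = 22
  Event 7 (sale 24): sell min(24,0)=0. stock: 0 - 0 = 0. total_sold = 22
  Event 8 (sale 1): sell min(1,0)=0. stock: 0 - 0 = 0. total_sold = 22
  Event 9 (sale 9): sell min(9,0)=0. stock: 0 - 0 = 0. total_sold = 22
  Event 10 (restock 21): 0 + 21 = 21
  Event 11 (sale 6): sell min(6,21)=6. stock: 21 - 6 = 15. total_sold = 28
  Event 12 (adjust +6): 15 + 6 = 21
  Event 13 (restock 25): 21 + 25 = 46
Final: stock = 46, total_sold = 28

First zero at event 6.

Answer: 6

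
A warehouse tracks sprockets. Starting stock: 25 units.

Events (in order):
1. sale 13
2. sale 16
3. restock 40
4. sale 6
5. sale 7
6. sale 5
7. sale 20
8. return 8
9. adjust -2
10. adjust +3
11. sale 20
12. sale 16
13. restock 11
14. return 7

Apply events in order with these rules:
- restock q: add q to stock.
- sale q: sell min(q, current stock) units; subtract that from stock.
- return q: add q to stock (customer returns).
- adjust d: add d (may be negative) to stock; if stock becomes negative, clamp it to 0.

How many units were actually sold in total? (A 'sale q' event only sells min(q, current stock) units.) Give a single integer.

Answer: 74

Derivation:
Processing events:
Start: stock = 25
  Event 1 (sale 13): sell min(13,25)=13. stock: 25 - 13 = 12. total_sold = 13
  Event 2 (sale 16): sell min(16,12)=12. stock: 12 - 12 = 0. total_sold = 25
  Event 3 (restock 40): 0 + 40 = 40
  Event 4 (sale 6): sell min(6,40)=6. stock: 40 - 6 = 34. total_sold = 31
  Event 5 (sale 7): sell min(7,34)=7. stock: 34 - 7 = 27. total_sold = 38
  Event 6 (sale 5): sell min(5,27)=5. stock: 27 - 5 = 22. total_sold = 43
  Event 7 (sale 20): sell min(20,22)=20. stock: 22 - 20 = 2. total_sold = 63
  Event 8 (return 8): 2 + 8 = 10
  Event 9 (adjust -2): 10 + -2 = 8
  Event 10 (adjust +3): 8 + 3 = 11
  Event 11 (sale 20): sell min(20,11)=11. stock: 11 - 11 = 0. total_sold = 74
  Event 12 (sale 16): sell min(16,0)=0. stock: 0 - 0 = 0. total_sold = 74
  Event 13 (restock 11): 0 + 11 = 11
  Event 14 (return 7): 11 + 7 = 18
Final: stock = 18, total_sold = 74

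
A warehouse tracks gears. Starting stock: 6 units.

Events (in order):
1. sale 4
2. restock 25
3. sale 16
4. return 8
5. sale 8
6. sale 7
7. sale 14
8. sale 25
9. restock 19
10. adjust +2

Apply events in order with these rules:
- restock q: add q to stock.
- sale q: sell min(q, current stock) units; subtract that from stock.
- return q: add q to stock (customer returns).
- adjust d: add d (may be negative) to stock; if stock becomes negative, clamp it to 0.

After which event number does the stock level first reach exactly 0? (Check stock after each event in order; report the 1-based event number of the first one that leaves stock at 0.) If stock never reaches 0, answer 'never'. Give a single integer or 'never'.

Processing events:
Start: stock = 6
  Event 1 (sale 4): sell min(4,6)=4. stock: 6 - 4 = 2. total_sold = 4
  Event 2 (restock 25): 2 + 25 = 27
  Event 3 (sale 16): sell min(16,27)=16. stock: 27 - 16 = 11. total_sold = 20
  Event 4 (return 8): 11 + 8 = 19
  Event 5 (sale 8): sell min(8,19)=8. stock: 19 - 8 = 11. total_sold = 28
  Event 6 (sale 7): sell min(7,11)=7. stock: 11 - 7 = 4. total_sold = 35
  Event 7 (sale 14): sell min(14,4)=4. stock: 4 - 4 = 0. total_sold = 39
  Event 8 (sale 25): sell min(25,0)=0. stock: 0 - 0 = 0. total_sold = 39
  Event 9 (restock 19): 0 + 19 = 19
  Event 10 (adjust +2): 19 + 2 = 21
Final: stock = 21, total_sold = 39

First zero at event 7.

Answer: 7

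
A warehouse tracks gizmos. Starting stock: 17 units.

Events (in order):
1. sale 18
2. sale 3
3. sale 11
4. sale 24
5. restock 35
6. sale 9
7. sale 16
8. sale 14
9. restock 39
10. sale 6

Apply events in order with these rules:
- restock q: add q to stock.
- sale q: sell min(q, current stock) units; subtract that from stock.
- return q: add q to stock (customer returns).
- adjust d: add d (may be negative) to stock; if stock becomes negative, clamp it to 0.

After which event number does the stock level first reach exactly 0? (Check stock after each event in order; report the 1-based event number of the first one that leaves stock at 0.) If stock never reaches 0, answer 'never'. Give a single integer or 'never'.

Answer: 1

Derivation:
Processing events:
Start: stock = 17
  Event 1 (sale 18): sell min(18,17)=17. stock: 17 - 17 = 0. total_sold = 17
  Event 2 (sale 3): sell min(3,0)=0. stock: 0 - 0 = 0. total_sold = 17
  Event 3 (sale 11): sell min(11,0)=0. stock: 0 - 0 = 0. total_sold = 17
  Event 4 (sale 24): sell min(24,0)=0. stock: 0 - 0 = 0. total_sold = 17
  Event 5 (restock 35): 0 + 35 = 35
  Event 6 (sale 9): sell min(9,35)=9. stock: 35 - 9 = 26. total_sold = 26
  Event 7 (sale 16): sell min(16,26)=16. stock: 26 - 16 = 10. total_sold = 42
  Event 8 (sale 14): sell min(14,10)=10. stock: 10 - 10 = 0. total_sold = 52
  Event 9 (restock 39): 0 + 39 = 39
  Event 10 (sale 6): sell min(6,39)=6. stock: 39 - 6 = 33. total_sold = 58
Final: stock = 33, total_sold = 58

First zero at event 1.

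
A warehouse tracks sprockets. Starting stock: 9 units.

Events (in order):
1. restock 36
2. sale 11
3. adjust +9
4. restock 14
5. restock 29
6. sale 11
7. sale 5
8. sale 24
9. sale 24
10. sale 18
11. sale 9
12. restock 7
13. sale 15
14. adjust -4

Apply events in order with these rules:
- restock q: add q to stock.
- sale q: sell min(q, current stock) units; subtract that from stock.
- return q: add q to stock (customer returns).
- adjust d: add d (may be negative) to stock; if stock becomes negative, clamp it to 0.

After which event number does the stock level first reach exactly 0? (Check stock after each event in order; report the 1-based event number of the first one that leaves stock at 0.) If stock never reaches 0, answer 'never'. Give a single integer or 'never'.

Answer: 11

Derivation:
Processing events:
Start: stock = 9
  Event 1 (restock 36): 9 + 36 = 45
  Event 2 (sale 11): sell min(11,45)=11. stock: 45 - 11 = 34. total_sold = 11
  Event 3 (adjust +9): 34 + 9 = 43
  Event 4 (restock 14): 43 + 14 = 57
  Event 5 (restock 29): 57 + 29 = 86
  Event 6 (sale 11): sell min(11,86)=11. stock: 86 - 11 = 75. total_sold = 22
  Event 7 (sale 5): sell min(5,75)=5. stock: 75 - 5 = 70. total_sold = 27
  Event 8 (sale 24): sell min(24,70)=24. stock: 70 - 24 = 46. total_sold = 51
  Event 9 (sale 24): sell min(24,46)=24. stock: 46 - 24 = 22. total_sold = 75
  Event 10 (sale 18): sell min(18,22)=18. stock: 22 - 18 = 4. total_sold = 93
  Event 11 (sale 9): sell min(9,4)=4. stock: 4 - 4 = 0. total_sold = 97
  Event 12 (restock 7): 0 + 7 = 7
  Event 13 (sale 15): sell min(15,7)=7. stock: 7 - 7 = 0. total_sold = 104
  Event 14 (adjust -4): 0 + -4 = 0 (clamped to 0)
Final: stock = 0, total_sold = 104

First zero at event 11.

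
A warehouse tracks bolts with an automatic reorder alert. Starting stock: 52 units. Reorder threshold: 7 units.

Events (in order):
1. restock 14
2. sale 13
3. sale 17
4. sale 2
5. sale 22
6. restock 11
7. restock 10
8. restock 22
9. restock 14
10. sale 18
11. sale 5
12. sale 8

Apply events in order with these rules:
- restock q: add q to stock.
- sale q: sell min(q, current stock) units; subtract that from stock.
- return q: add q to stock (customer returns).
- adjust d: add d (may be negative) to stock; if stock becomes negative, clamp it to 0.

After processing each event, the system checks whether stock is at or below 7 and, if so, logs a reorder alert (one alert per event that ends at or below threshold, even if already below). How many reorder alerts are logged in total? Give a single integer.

Processing events:
Start: stock = 52
  Event 1 (restock 14): 52 + 14 = 66
  Event 2 (sale 13): sell min(13,66)=13. stock: 66 - 13 = 53. total_sold = 13
  Event 3 (sale 17): sell min(17,53)=17. stock: 53 - 17 = 36. total_sold = 30
  Event 4 (sale 2): sell min(2,36)=2. stock: 36 - 2 = 34. total_sold = 32
  Event 5 (sale 22): sell min(22,34)=22. stock: 34 - 22 = 12. total_sold = 54
  Event 6 (restock 11): 12 + 11 = 23
  Event 7 (restock 10): 23 + 10 = 33
  Event 8 (restock 22): 33 + 22 = 55
  Event 9 (restock 14): 55 + 14 = 69
  Event 10 (sale 18): sell min(18,69)=18. stock: 69 - 18 = 51. total_sold = 72
  Event 11 (sale 5): sell min(5,51)=5. stock: 51 - 5 = 46. total_sold = 77
  Event 12 (sale 8): sell min(8,46)=8. stock: 46 - 8 = 38. total_sold = 85
Final: stock = 38, total_sold = 85

Checking against threshold 7:
  After event 1: stock=66 > 7
  After event 2: stock=53 > 7
  After event 3: stock=36 > 7
  After event 4: stock=34 > 7
  After event 5: stock=12 > 7
  After event 6: stock=23 > 7
  After event 7: stock=33 > 7
  After event 8: stock=55 > 7
  After event 9: stock=69 > 7
  After event 10: stock=51 > 7
  After event 11: stock=46 > 7
  After event 12: stock=38 > 7
Alert events: []. Count = 0

Answer: 0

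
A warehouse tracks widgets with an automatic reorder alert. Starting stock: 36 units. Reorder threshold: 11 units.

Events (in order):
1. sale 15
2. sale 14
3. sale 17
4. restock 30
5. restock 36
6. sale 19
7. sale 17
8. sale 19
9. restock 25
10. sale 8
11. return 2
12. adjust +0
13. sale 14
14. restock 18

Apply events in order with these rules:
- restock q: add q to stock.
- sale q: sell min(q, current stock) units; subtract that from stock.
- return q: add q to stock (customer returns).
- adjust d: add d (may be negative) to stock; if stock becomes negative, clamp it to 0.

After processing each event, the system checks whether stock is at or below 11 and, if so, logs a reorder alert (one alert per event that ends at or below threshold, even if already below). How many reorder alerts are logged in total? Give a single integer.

Processing events:
Start: stock = 36
  Event 1 (sale 15): sell min(15,36)=15. stock: 36 - 15 = 21. total_sold = 15
  Event 2 (sale 14): sell min(14,21)=14. stock: 21 - 14 = 7. total_sold = 29
  Event 3 (sale 17): sell min(17,7)=7. stock: 7 - 7 = 0. total_sold = 36
  Event 4 (restock 30): 0 + 30 = 30
  Event 5 (restock 36): 30 + 36 = 66
  Event 6 (sale 19): sell min(19,66)=19. stock: 66 - 19 = 47. total_sold = 55
  Event 7 (sale 17): sell min(17,47)=17. stock: 47 - 17 = 30. total_sold = 72
  Event 8 (sale 19): sell min(19,30)=19. stock: 30 - 19 = 11. total_sold = 91
  Event 9 (restock 25): 11 + 25 = 36
  Event 10 (sale 8): sell min(8,36)=8. stock: 36 - 8 = 28. total_sold = 99
  Event 11 (return 2): 28 + 2 = 30
  Event 12 (adjust +0): 30 + 0 = 30
  Event 13 (sale 14): sell min(14,30)=14. stock: 30 - 14 = 16. total_sold = 113
  Event 14 (restock 18): 16 + 18 = 34
Final: stock = 34, total_sold = 113

Checking against threshold 11:
  After event 1: stock=21 > 11
  After event 2: stock=7 <= 11 -> ALERT
  After event 3: stock=0 <= 11 -> ALERT
  After event 4: stock=30 > 11
  After event 5: stock=66 > 11
  After event 6: stock=47 > 11
  After event 7: stock=30 > 11
  After event 8: stock=11 <= 11 -> ALERT
  After event 9: stock=36 > 11
  After event 10: stock=28 > 11
  After event 11: stock=30 > 11
  After event 12: stock=30 > 11
  After event 13: stock=16 > 11
  After event 14: stock=34 > 11
Alert events: [2, 3, 8]. Count = 3

Answer: 3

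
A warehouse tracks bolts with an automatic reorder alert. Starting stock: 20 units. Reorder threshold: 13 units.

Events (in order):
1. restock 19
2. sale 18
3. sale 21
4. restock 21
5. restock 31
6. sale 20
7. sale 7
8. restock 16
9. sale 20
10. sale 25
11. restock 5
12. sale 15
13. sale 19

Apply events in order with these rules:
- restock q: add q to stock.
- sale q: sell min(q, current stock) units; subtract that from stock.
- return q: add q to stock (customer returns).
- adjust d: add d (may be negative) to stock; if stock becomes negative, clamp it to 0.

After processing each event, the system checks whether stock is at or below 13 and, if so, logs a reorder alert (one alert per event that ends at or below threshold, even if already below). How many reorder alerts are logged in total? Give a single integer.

Processing events:
Start: stock = 20
  Event 1 (restock 19): 20 + 19 = 39
  Event 2 (sale 18): sell min(18,39)=18. stock: 39 - 18 = 21. total_sold = 18
  Event 3 (sale 21): sell min(21,21)=21. stock: 21 - 21 = 0. total_sold = 39
  Event 4 (restock 21): 0 + 21 = 21
  Event 5 (restock 31): 21 + 31 = 52
  Event 6 (sale 20): sell min(20,52)=20. stock: 52 - 20 = 32. total_sold = 59
  Event 7 (sale 7): sell min(7,32)=7. stock: 32 - 7 = 25. total_sold = 66
  Event 8 (restock 16): 25 + 16 = 41
  Event 9 (sale 20): sell min(20,41)=20. stock: 41 - 20 = 21. total_sold = 86
  Event 10 (sale 25): sell min(25,21)=21. stock: 21 - 21 = 0. total_sold = 107
  Event 11 (restock 5): 0 + 5 = 5
  Event 12 (sale 15): sell min(15,5)=5. stock: 5 - 5 = 0. total_sold = 112
  Event 13 (sale 19): sell min(19,0)=0. stock: 0 - 0 = 0. total_sold = 112
Final: stock = 0, total_sold = 112

Checking against threshold 13:
  After event 1: stock=39 > 13
  After event 2: stock=21 > 13
  After event 3: stock=0 <= 13 -> ALERT
  After event 4: stock=21 > 13
  After event 5: stock=52 > 13
  After event 6: stock=32 > 13
  After event 7: stock=25 > 13
  After event 8: stock=41 > 13
  After event 9: stock=21 > 13
  After event 10: stock=0 <= 13 -> ALERT
  After event 11: stock=5 <= 13 -> ALERT
  After event 12: stock=0 <= 13 -> ALERT
  After event 13: stock=0 <= 13 -> ALERT
Alert events: [3, 10, 11, 12, 13]. Count = 5

Answer: 5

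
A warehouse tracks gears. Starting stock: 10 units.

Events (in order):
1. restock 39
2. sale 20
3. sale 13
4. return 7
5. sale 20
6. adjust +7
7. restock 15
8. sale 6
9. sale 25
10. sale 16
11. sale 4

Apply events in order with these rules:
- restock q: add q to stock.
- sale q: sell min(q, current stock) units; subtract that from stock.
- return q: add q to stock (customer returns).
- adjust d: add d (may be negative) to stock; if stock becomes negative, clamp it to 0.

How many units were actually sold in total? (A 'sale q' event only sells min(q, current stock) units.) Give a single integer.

Answer: 78

Derivation:
Processing events:
Start: stock = 10
  Event 1 (restock 39): 10 + 39 = 49
  Event 2 (sale 20): sell min(20,49)=20. stock: 49 - 20 = 29. total_sold = 20
  Event 3 (sale 13): sell min(13,29)=13. stock: 29 - 13 = 16. total_sold = 33
  Event 4 (return 7): 16 + 7 = 23
  Event 5 (sale 20): sell min(20,23)=20. stock: 23 - 20 = 3. total_sold = 53
  Event 6 (adjust +7): 3 + 7 = 10
  Event 7 (restock 15): 10 + 15 = 25
  Event 8 (sale 6): sell min(6,25)=6. stock: 25 - 6 = 19. total_sold = 59
  Event 9 (sale 25): sell min(25,19)=19. stock: 19 - 19 = 0. total_sold = 78
  Event 10 (sale 16): sell min(16,0)=0. stock: 0 - 0 = 0. total_sold = 78
  Event 11 (sale 4): sell min(4,0)=0. stock: 0 - 0 = 0. total_sold = 78
Final: stock = 0, total_sold = 78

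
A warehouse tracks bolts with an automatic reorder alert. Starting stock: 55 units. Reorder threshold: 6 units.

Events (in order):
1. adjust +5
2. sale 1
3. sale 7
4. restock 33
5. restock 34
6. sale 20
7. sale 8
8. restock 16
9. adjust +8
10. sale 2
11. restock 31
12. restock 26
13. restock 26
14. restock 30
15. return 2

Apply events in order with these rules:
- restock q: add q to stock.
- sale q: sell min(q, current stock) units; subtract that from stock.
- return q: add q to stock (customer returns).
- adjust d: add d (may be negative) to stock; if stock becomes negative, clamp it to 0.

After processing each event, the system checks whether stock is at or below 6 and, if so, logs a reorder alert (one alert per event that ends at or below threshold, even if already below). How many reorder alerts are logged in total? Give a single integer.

Processing events:
Start: stock = 55
  Event 1 (adjust +5): 55 + 5 = 60
  Event 2 (sale 1): sell min(1,60)=1. stock: 60 - 1 = 59. total_sold = 1
  Event 3 (sale 7): sell min(7,59)=7. stock: 59 - 7 = 52. total_sold = 8
  Event 4 (restock 33): 52 + 33 = 85
  Event 5 (restock 34): 85 + 34 = 119
  Event 6 (sale 20): sell min(20,119)=20. stock: 119 - 20 = 99. total_sold = 28
  Event 7 (sale 8): sell min(8,99)=8. stock: 99 - 8 = 91. total_sold = 36
  Event 8 (restock 16): 91 + 16 = 107
  Event 9 (adjust +8): 107 + 8 = 115
  Event 10 (sale 2): sell min(2,115)=2. stock: 115 - 2 = 113. total_sold = 38
  Event 11 (restock 31): 113 + 31 = 144
  Event 12 (restock 26): 144 + 26 = 170
  Event 13 (restock 26): 170 + 26 = 196
  Event 14 (restock 30): 196 + 30 = 226
  Event 15 (return 2): 226 + 2 = 228
Final: stock = 228, total_sold = 38

Checking against threshold 6:
  After event 1: stock=60 > 6
  After event 2: stock=59 > 6
  After event 3: stock=52 > 6
  After event 4: stock=85 > 6
  After event 5: stock=119 > 6
  After event 6: stock=99 > 6
  After event 7: stock=91 > 6
  After event 8: stock=107 > 6
  After event 9: stock=115 > 6
  After event 10: stock=113 > 6
  After event 11: stock=144 > 6
  After event 12: stock=170 > 6
  After event 13: stock=196 > 6
  After event 14: stock=226 > 6
  After event 15: stock=228 > 6
Alert events: []. Count = 0

Answer: 0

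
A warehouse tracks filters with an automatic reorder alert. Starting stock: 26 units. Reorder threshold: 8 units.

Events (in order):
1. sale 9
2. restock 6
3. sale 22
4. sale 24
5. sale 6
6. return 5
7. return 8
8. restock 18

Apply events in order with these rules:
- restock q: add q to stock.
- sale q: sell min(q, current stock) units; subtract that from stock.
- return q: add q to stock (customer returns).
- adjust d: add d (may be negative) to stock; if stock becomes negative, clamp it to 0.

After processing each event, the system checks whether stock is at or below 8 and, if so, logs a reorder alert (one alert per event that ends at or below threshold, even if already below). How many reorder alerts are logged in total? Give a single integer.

Answer: 4

Derivation:
Processing events:
Start: stock = 26
  Event 1 (sale 9): sell min(9,26)=9. stock: 26 - 9 = 17. total_sold = 9
  Event 2 (restock 6): 17 + 6 = 23
  Event 3 (sale 22): sell min(22,23)=22. stock: 23 - 22 = 1. total_sold = 31
  Event 4 (sale 24): sell min(24,1)=1. stock: 1 - 1 = 0. total_sold = 32
  Event 5 (sale 6): sell min(6,0)=0. stock: 0 - 0 = 0. total_sold = 32
  Event 6 (return 5): 0 + 5 = 5
  Event 7 (return 8): 5 + 8 = 13
  Event 8 (restock 18): 13 + 18 = 31
Final: stock = 31, total_sold = 32

Checking against threshold 8:
  After event 1: stock=17 > 8
  After event 2: stock=23 > 8
  After event 3: stock=1 <= 8 -> ALERT
  After event 4: stock=0 <= 8 -> ALERT
  After event 5: stock=0 <= 8 -> ALERT
  After event 6: stock=5 <= 8 -> ALERT
  After event 7: stock=13 > 8
  After event 8: stock=31 > 8
Alert events: [3, 4, 5, 6]. Count = 4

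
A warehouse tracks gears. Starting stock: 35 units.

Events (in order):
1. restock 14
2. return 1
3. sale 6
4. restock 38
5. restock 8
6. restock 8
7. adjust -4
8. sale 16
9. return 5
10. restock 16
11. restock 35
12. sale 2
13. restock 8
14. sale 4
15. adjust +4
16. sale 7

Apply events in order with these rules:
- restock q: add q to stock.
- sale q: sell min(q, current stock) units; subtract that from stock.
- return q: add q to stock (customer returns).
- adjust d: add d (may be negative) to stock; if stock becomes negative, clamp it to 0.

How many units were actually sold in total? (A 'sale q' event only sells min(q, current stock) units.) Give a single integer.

Answer: 35

Derivation:
Processing events:
Start: stock = 35
  Event 1 (restock 14): 35 + 14 = 49
  Event 2 (return 1): 49 + 1 = 50
  Event 3 (sale 6): sell min(6,50)=6. stock: 50 - 6 = 44. total_sold = 6
  Event 4 (restock 38): 44 + 38 = 82
  Event 5 (restock 8): 82 + 8 = 90
  Event 6 (restock 8): 90 + 8 = 98
  Event 7 (adjust -4): 98 + -4 = 94
  Event 8 (sale 16): sell min(16,94)=16. stock: 94 - 16 = 78. total_sold = 22
  Event 9 (return 5): 78 + 5 = 83
  Event 10 (restock 16): 83 + 16 = 99
  Event 11 (restock 35): 99 + 35 = 134
  Event 12 (sale 2): sell min(2,134)=2. stock: 134 - 2 = 132. total_sold = 24
  Event 13 (restock 8): 132 + 8 = 140
  Event 14 (sale 4): sell min(4,140)=4. stock: 140 - 4 = 136. total_sold = 28
  Event 15 (adjust +4): 136 + 4 = 140
  Event 16 (sale 7): sell min(7,140)=7. stock: 140 - 7 = 133. total_sold = 35
Final: stock = 133, total_sold = 35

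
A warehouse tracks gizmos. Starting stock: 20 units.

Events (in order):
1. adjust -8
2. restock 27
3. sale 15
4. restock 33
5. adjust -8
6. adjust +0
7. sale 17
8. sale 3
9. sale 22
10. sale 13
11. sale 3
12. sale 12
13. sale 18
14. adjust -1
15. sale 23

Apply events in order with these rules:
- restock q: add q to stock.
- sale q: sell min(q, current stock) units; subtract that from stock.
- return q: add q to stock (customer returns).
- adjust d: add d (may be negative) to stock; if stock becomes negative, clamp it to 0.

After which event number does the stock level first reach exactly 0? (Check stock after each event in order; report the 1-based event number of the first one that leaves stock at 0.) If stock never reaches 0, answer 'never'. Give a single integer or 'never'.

Answer: 10

Derivation:
Processing events:
Start: stock = 20
  Event 1 (adjust -8): 20 + -8 = 12
  Event 2 (restock 27): 12 + 27 = 39
  Event 3 (sale 15): sell min(15,39)=15. stock: 39 - 15 = 24. total_sold = 15
  Event 4 (restock 33): 24 + 33 = 57
  Event 5 (adjust -8): 57 + -8 = 49
  Event 6 (adjust +0): 49 + 0 = 49
  Event 7 (sale 17): sell min(17,49)=17. stock: 49 - 17 = 32. total_sold = 32
  Event 8 (sale 3): sell min(3,32)=3. stock: 32 - 3 = 29. total_sold = 35
  Event 9 (sale 22): sell min(22,29)=22. stock: 29 - 22 = 7. total_sold = 57
  Event 10 (sale 13): sell min(13,7)=7. stock: 7 - 7 = 0. total_sold = 64
  Event 11 (sale 3): sell min(3,0)=0. stock: 0 - 0 = 0. total_sold = 64
  Event 12 (sale 12): sell min(12,0)=0. stock: 0 - 0 = 0. total_sold = 64
  Event 13 (sale 18): sell min(18,0)=0. stock: 0 - 0 = 0. total_sold = 64
  Event 14 (adjust -1): 0 + -1 = 0 (clamped to 0)
  Event 15 (sale 23): sell min(23,0)=0. stock: 0 - 0 = 0. total_sold = 64
Final: stock = 0, total_sold = 64

First zero at event 10.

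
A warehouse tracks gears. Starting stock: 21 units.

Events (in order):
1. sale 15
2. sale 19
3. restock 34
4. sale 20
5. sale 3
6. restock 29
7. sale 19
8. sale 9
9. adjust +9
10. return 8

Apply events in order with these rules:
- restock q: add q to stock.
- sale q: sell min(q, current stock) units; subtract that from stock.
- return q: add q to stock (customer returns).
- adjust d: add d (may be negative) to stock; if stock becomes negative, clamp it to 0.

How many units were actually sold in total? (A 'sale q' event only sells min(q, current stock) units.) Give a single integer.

Answer: 72

Derivation:
Processing events:
Start: stock = 21
  Event 1 (sale 15): sell min(15,21)=15. stock: 21 - 15 = 6. total_sold = 15
  Event 2 (sale 19): sell min(19,6)=6. stock: 6 - 6 = 0. total_sold = 21
  Event 3 (restock 34): 0 + 34 = 34
  Event 4 (sale 20): sell min(20,34)=20. stock: 34 - 20 = 14. total_sold = 41
  Event 5 (sale 3): sell min(3,14)=3. stock: 14 - 3 = 11. total_sold = 44
  Event 6 (restock 29): 11 + 29 = 40
  Event 7 (sale 19): sell min(19,40)=19. stock: 40 - 19 = 21. total_sold = 63
  Event 8 (sale 9): sell min(9,21)=9. stock: 21 - 9 = 12. total_sold = 72
  Event 9 (adjust +9): 12 + 9 = 21
  Event 10 (return 8): 21 + 8 = 29
Final: stock = 29, total_sold = 72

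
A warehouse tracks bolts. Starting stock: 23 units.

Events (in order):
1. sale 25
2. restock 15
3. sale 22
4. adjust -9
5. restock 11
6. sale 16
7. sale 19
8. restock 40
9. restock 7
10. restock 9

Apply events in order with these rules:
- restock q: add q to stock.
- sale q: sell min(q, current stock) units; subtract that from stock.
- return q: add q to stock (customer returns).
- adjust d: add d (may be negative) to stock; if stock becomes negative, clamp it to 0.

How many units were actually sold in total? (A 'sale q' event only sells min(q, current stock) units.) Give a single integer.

Processing events:
Start: stock = 23
  Event 1 (sale 25): sell min(25,23)=23. stock: 23 - 23 = 0. total_sold = 23
  Event 2 (restock 15): 0 + 15 = 15
  Event 3 (sale 22): sell min(22,15)=15. stock: 15 - 15 = 0. total_sold = 38
  Event 4 (adjust -9): 0 + -9 = 0 (clamped to 0)
  Event 5 (restock 11): 0 + 11 = 11
  Event 6 (sale 16): sell min(16,11)=11. stock: 11 - 11 = 0. total_sold = 49
  Event 7 (sale 19): sell min(19,0)=0. stock: 0 - 0 = 0. total_sold = 49
  Event 8 (restock 40): 0 + 40 = 40
  Event 9 (restock 7): 40 + 7 = 47
  Event 10 (restock 9): 47 + 9 = 56
Final: stock = 56, total_sold = 49

Answer: 49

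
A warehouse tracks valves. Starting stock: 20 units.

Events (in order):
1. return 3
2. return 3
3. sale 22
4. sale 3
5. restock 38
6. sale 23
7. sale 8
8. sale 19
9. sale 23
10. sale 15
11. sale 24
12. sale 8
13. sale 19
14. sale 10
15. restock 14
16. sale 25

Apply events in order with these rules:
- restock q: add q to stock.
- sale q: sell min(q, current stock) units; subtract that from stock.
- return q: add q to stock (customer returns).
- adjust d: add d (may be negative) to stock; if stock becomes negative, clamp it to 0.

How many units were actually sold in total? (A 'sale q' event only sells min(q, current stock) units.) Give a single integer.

Processing events:
Start: stock = 20
  Event 1 (return 3): 20 + 3 = 23
  Event 2 (return 3): 23 + 3 = 26
  Event 3 (sale 22): sell min(22,26)=22. stock: 26 - 22 = 4. total_sold = 22
  Event 4 (sale 3): sell min(3,4)=3. stock: 4 - 3 = 1. total_sold = 25
  Event 5 (restock 38): 1 + 38 = 39
  Event 6 (sale 23): sell min(23,39)=23. stock: 39 - 23 = 16. total_sold = 48
  Event 7 (sale 8): sell min(8,16)=8. stock: 16 - 8 = 8. total_sold = 56
  Event 8 (sale 19): sell min(19,8)=8. stock: 8 - 8 = 0. total_sold = 64
  Event 9 (sale 23): sell min(23,0)=0. stock: 0 - 0 = 0. total_sold = 64
  Event 10 (sale 15): sell min(15,0)=0. stock: 0 - 0 = 0. total_sold = 64
  Event 11 (sale 24): sell min(24,0)=0. stock: 0 - 0 = 0. total_sold = 64
  Event 12 (sale 8): sell min(8,0)=0. stock: 0 - 0 = 0. total_sold = 64
  Event 13 (sale 19): sell min(19,0)=0. stock: 0 - 0 = 0. total_sold = 64
  Event 14 (sale 10): sell min(10,0)=0. stock: 0 - 0 = 0. total_sold = 64
  Event 15 (restock 14): 0 + 14 = 14
  Event 16 (sale 25): sell min(25,14)=14. stock: 14 - 14 = 0. total_sold = 78
Final: stock = 0, total_sold = 78

Answer: 78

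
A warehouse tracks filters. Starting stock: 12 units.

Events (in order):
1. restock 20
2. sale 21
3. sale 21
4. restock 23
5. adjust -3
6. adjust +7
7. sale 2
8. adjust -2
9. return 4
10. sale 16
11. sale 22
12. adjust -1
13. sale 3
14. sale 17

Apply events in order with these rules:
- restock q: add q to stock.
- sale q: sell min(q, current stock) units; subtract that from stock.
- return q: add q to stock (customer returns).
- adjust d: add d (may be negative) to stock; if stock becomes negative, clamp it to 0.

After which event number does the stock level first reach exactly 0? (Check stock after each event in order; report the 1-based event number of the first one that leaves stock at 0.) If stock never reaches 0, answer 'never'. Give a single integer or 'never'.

Answer: 3

Derivation:
Processing events:
Start: stock = 12
  Event 1 (restock 20): 12 + 20 = 32
  Event 2 (sale 21): sell min(21,32)=21. stock: 32 - 21 = 11. total_sold = 21
  Event 3 (sale 21): sell min(21,11)=11. stock: 11 - 11 = 0. total_sold = 32
  Event 4 (restock 23): 0 + 23 = 23
  Event 5 (adjust -3): 23 + -3 = 20
  Event 6 (adjust +7): 20 + 7 = 27
  Event 7 (sale 2): sell min(2,27)=2. stock: 27 - 2 = 25. total_sold = 34
  Event 8 (adjust -2): 25 + -2 = 23
  Event 9 (return 4): 23 + 4 = 27
  Event 10 (sale 16): sell min(16,27)=16. stock: 27 - 16 = 11. total_sold = 50
  Event 11 (sale 22): sell min(22,11)=11. stock: 11 - 11 = 0. total_sold = 61
  Event 12 (adjust -1): 0 + -1 = 0 (clamped to 0)
  Event 13 (sale 3): sell min(3,0)=0. stock: 0 - 0 = 0. total_sold = 61
  Event 14 (sale 17): sell min(17,0)=0. stock: 0 - 0 = 0. total_sold = 61
Final: stock = 0, total_sold = 61

First zero at event 3.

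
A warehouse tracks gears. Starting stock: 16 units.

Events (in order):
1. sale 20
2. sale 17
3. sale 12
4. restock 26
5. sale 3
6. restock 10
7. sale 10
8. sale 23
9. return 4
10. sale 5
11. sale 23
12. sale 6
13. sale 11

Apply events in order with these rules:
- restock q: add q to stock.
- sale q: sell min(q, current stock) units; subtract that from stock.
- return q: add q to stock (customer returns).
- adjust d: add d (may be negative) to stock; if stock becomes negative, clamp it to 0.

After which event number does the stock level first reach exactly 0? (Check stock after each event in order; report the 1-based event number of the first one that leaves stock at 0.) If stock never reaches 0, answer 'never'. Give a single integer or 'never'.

Processing events:
Start: stock = 16
  Event 1 (sale 20): sell min(20,16)=16. stock: 16 - 16 = 0. total_sold = 16
  Event 2 (sale 17): sell min(17,0)=0. stock: 0 - 0 = 0. total_sold = 16
  Event 3 (sale 12): sell min(12,0)=0. stock: 0 - 0 = 0. total_sold = 16
  Event 4 (restock 26): 0 + 26 = 26
  Event 5 (sale 3): sell min(3,26)=3. stock: 26 - 3 = 23. total_sold = 19
  Event 6 (restock 10): 23 + 10 = 33
  Event 7 (sale 10): sell min(10,33)=10. stock: 33 - 10 = 23. total_sold = 29
  Event 8 (sale 23): sell min(23,23)=23. stock: 23 - 23 = 0. total_sold = 52
  Event 9 (return 4): 0 + 4 = 4
  Event 10 (sale 5): sell min(5,4)=4. stock: 4 - 4 = 0. total_sold = 56
  Event 11 (sale 23): sell min(23,0)=0. stock: 0 - 0 = 0. total_sold = 56
  Event 12 (sale 6): sell min(6,0)=0. stock: 0 - 0 = 0. total_sold = 56
  Event 13 (sale 11): sell min(11,0)=0. stock: 0 - 0 = 0. total_sold = 56
Final: stock = 0, total_sold = 56

First zero at event 1.

Answer: 1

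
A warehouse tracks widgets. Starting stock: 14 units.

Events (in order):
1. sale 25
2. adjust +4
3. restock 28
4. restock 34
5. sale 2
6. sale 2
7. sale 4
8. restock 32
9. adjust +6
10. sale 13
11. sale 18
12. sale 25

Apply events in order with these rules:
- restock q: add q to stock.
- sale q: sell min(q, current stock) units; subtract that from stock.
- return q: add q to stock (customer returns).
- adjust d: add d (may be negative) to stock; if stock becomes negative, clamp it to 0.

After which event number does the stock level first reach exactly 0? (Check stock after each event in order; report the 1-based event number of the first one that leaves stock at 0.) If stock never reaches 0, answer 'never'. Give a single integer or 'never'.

Processing events:
Start: stock = 14
  Event 1 (sale 25): sell min(25,14)=14. stock: 14 - 14 = 0. total_sold = 14
  Event 2 (adjust +4): 0 + 4 = 4
  Event 3 (restock 28): 4 + 28 = 32
  Event 4 (restock 34): 32 + 34 = 66
  Event 5 (sale 2): sell min(2,66)=2. stock: 66 - 2 = 64. total_sold = 16
  Event 6 (sale 2): sell min(2,64)=2. stock: 64 - 2 = 62. total_sold = 18
  Event 7 (sale 4): sell min(4,62)=4. stock: 62 - 4 = 58. total_sold = 22
  Event 8 (restock 32): 58 + 32 = 90
  Event 9 (adjust +6): 90 + 6 = 96
  Event 10 (sale 13): sell min(13,96)=13. stock: 96 - 13 = 83. total_sold = 35
  Event 11 (sale 18): sell min(18,83)=18. stock: 83 - 18 = 65. total_sold = 53
  Event 12 (sale 25): sell min(25,65)=25. stock: 65 - 25 = 40. total_sold = 78
Final: stock = 40, total_sold = 78

First zero at event 1.

Answer: 1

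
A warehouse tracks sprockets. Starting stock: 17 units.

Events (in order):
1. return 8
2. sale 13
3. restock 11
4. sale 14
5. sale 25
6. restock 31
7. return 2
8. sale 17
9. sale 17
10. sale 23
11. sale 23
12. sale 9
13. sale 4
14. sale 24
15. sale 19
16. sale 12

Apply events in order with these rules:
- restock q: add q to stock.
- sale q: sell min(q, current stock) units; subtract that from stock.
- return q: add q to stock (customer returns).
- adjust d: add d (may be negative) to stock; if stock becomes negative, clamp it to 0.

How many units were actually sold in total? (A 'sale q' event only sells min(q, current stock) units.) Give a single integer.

Processing events:
Start: stock = 17
  Event 1 (return 8): 17 + 8 = 25
  Event 2 (sale 13): sell min(13,25)=13. stock: 25 - 13 = 12. total_sold = 13
  Event 3 (restock 11): 12 + 11 = 23
  Event 4 (sale 14): sell min(14,23)=14. stock: 23 - 14 = 9. total_sold = 27
  Event 5 (sale 25): sell min(25,9)=9. stock: 9 - 9 = 0. total_sold = 36
  Event 6 (restock 31): 0 + 31 = 31
  Event 7 (return 2): 31 + 2 = 33
  Event 8 (sale 17): sell min(17,33)=17. stock: 33 - 17 = 16. total_sold = 53
  Event 9 (sale 17): sell min(17,16)=16. stock: 16 - 16 = 0. total_sold = 69
  Event 10 (sale 23): sell min(23,0)=0. stock: 0 - 0 = 0. total_sold = 69
  Event 11 (sale 23): sell min(23,0)=0. stock: 0 - 0 = 0. total_sold = 69
  Event 12 (sale 9): sell min(9,0)=0. stock: 0 - 0 = 0. total_sold = 69
  Event 13 (sale 4): sell min(4,0)=0. stock: 0 - 0 = 0. total_sold = 69
  Event 14 (sale 24): sell min(24,0)=0. stock: 0 - 0 = 0. total_sold = 69
  Event 15 (sale 19): sell min(19,0)=0. stock: 0 - 0 = 0. total_sold = 69
  Event 16 (sale 12): sell min(12,0)=0. stock: 0 - 0 = 0. total_sold = 69
Final: stock = 0, total_sold = 69

Answer: 69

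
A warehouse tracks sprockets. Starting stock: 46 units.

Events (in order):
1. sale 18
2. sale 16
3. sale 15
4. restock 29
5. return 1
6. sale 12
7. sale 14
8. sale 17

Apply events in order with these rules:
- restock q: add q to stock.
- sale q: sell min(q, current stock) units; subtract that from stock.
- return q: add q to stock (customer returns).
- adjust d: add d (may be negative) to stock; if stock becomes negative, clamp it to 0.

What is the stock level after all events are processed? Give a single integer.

Answer: 0

Derivation:
Processing events:
Start: stock = 46
  Event 1 (sale 18): sell min(18,46)=18. stock: 46 - 18 = 28. total_sold = 18
  Event 2 (sale 16): sell min(16,28)=16. stock: 28 - 16 = 12. total_sold = 34
  Event 3 (sale 15): sell min(15,12)=12. stock: 12 - 12 = 0. total_sold = 46
  Event 4 (restock 29): 0 + 29 = 29
  Event 5 (return 1): 29 + 1 = 30
  Event 6 (sale 12): sell min(12,30)=12. stock: 30 - 12 = 18. total_sold = 58
  Event 7 (sale 14): sell min(14,18)=14. stock: 18 - 14 = 4. total_sold = 72
  Event 8 (sale 17): sell min(17,4)=4. stock: 4 - 4 = 0. total_sold = 76
Final: stock = 0, total_sold = 76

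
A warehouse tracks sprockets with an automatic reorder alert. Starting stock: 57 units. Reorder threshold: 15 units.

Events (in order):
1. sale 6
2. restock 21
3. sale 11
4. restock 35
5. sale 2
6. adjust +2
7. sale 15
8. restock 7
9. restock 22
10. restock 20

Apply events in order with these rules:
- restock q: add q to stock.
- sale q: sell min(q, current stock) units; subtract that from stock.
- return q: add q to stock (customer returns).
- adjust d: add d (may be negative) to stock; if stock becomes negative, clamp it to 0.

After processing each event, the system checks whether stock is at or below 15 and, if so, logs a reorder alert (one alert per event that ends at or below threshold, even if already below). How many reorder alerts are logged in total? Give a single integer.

Answer: 0

Derivation:
Processing events:
Start: stock = 57
  Event 1 (sale 6): sell min(6,57)=6. stock: 57 - 6 = 51. total_sold = 6
  Event 2 (restock 21): 51 + 21 = 72
  Event 3 (sale 11): sell min(11,72)=11. stock: 72 - 11 = 61. total_sold = 17
  Event 4 (restock 35): 61 + 35 = 96
  Event 5 (sale 2): sell min(2,96)=2. stock: 96 - 2 = 94. total_sold = 19
  Event 6 (adjust +2): 94 + 2 = 96
  Event 7 (sale 15): sell min(15,96)=15. stock: 96 - 15 = 81. total_sold = 34
  Event 8 (restock 7): 81 + 7 = 88
  Event 9 (restock 22): 88 + 22 = 110
  Event 10 (restock 20): 110 + 20 = 130
Final: stock = 130, total_sold = 34

Checking against threshold 15:
  After event 1: stock=51 > 15
  After event 2: stock=72 > 15
  After event 3: stock=61 > 15
  After event 4: stock=96 > 15
  After event 5: stock=94 > 15
  After event 6: stock=96 > 15
  After event 7: stock=81 > 15
  After event 8: stock=88 > 15
  After event 9: stock=110 > 15
  After event 10: stock=130 > 15
Alert events: []. Count = 0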